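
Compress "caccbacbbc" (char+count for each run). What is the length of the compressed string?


Input: caccbacbbc
Runs:
  'c' x 1 => "c1"
  'a' x 1 => "a1"
  'c' x 2 => "c2"
  'b' x 1 => "b1"
  'a' x 1 => "a1"
  'c' x 1 => "c1"
  'b' x 2 => "b2"
  'c' x 1 => "c1"
Compressed: "c1a1c2b1a1c1b2c1"
Compressed length: 16

16


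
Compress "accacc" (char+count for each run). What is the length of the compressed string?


Input: accacc
Runs:
  'a' x 1 => "a1"
  'c' x 2 => "c2"
  'a' x 1 => "a1"
  'c' x 2 => "c2"
Compressed: "a1c2a1c2"
Compressed length: 8

8


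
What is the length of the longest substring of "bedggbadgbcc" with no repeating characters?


Input: "bedggbadgbcc"
Sliding window (track last position of each char):
  Position 0 ('b'): window [0,0] length 1 -- new best
  Position 1 ('e'): window [0,1] length 2 -- new best
  Position 2 ('d'): window [0,2] length 3 -- new best
  Position 3 ('g'): window [0,3] length 4 -- new best
  Position 4 ('g'): repeat (last at 3), move window start to 4
  Position 4 ('g'): window [4,4] length 1
  Position 5 ('b'): window [4,5] length 2
  Position 6 ('a'): window [4,6] length 3
  Position 7 ('d'): window [4,7] length 4
  Position 8 ('g'): repeat (last at 4), move window start to 5
  Position 8 ('g'): window [5,8] length 4
  Position 9 ('b'): repeat (last at 5), move window start to 6
  Position 9 ('b'): window [6,9] length 4
  Position 10 ('c'): window [6,10] length 5 -- new best
  Position 11 ('c'): repeat (last at 10), move window start to 11
  Position 11 ('c'): window [11,11] length 1
Longest substring with no repeats: "adgbc" with length 5

5


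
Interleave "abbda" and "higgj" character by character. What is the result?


Interleaving "abbda" and "higgj":
  Position 0: 'a' from first, 'h' from second => "ah"
  Position 1: 'b' from first, 'i' from second => "bi"
  Position 2: 'b' from first, 'g' from second => "bg"
  Position 3: 'd' from first, 'g' from second => "dg"
  Position 4: 'a' from first, 'j' from second => "aj"
Result: ahbibgdgaj

ahbibgdgaj


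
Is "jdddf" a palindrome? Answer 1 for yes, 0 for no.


Input: jdddf
Reversed: fdddj
  Compare pos 0 ('j') with pos 4 ('f'): MISMATCH
  Compare pos 1 ('d') with pos 3 ('d'): match
Result: not a palindrome

0


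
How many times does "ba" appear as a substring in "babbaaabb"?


Searching for "ba" in "babbaaabb"
Scanning each position:
  Position 0: "ba" => MATCH
  Position 1: "ab" => no
  Position 2: "bb" => no
  Position 3: "ba" => MATCH
  Position 4: "aa" => no
  Position 5: "aa" => no
  Position 6: "ab" => no
  Position 7: "bb" => no
Total occurrences: 2

2


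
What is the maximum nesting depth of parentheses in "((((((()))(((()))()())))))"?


Input: "((((((()))(((()))()())))))"
Tracking depth:
  Position 0 '(': depth becomes 1
  Position 1 '(': depth becomes 2
  Position 2 '(': depth becomes 3
  Position 3 '(': depth becomes 4
  Position 4 '(': depth becomes 5
  Position 5 '(': depth becomes 6
  Position 6 '(': depth becomes 7
  Position 7 ')': depth becomes 6
  Position 8 ')': depth becomes 5
  Position 9 ')': depth becomes 4
  Position 10 '(': depth becomes 5
  Position 11 '(': depth becomes 6
  Position 12 '(': depth becomes 7
  Position 13 '(': depth becomes 8
  Position 14 ')': depth becomes 7
  Position 15 ')': depth becomes 6
  Position 16 ')': depth becomes 5
  Position 17 '(': depth becomes 6
  Position 18 ')': depth becomes 5
  Position 19 '(': depth becomes 6
  Position 20 ')': depth becomes 5
  Position 21 ')': depth becomes 4
  Position 22 ')': depth becomes 3
  Position 23 ')': depth becomes 2
  Position 24 ')': depth becomes 1
  Position 25 ')': depth becomes 0
Maximum depth reached: 8

8


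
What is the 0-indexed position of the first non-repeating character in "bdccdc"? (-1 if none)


Input: bdccdc
Character frequencies:
  'b': 1
  'c': 3
  'd': 2
Scanning left to right for freq == 1:
  Position 0 ('b'): unique! => answer = 0

0


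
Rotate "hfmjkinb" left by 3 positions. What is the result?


Input: "hfmjkinb", rotate left by 3
First 3 characters: "hfm"
Remaining characters: "jkinb"
Concatenate remaining + first: "jkinb" + "hfm" = "jkinbhfm"

jkinbhfm


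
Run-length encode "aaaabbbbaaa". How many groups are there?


Input: aaaabbbbaaa
Scanning for consecutive runs:
  Group 1: 'a' x 4 (positions 0-3)
  Group 2: 'b' x 4 (positions 4-7)
  Group 3: 'a' x 3 (positions 8-10)
Total groups: 3

3


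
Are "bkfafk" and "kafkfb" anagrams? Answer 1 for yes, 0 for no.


Strings: "bkfafk", "kafkfb"
Sorted first:  abffkk
Sorted second: abffkk
Sorted forms match => anagrams

1


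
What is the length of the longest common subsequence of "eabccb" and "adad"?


LCS of "eabccb" and "adad"
DP table:
           a    d    a    d
      0    0    0    0    0
  e   0    0    0    0    0
  a   0    1    1    1    1
  b   0    1    1    1    1
  c   0    1    1    1    1
  c   0    1    1    1    1
  b   0    1    1    1    1
LCS length = dp[6][4] = 1

1


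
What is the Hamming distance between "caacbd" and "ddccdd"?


Comparing "caacbd" and "ddccdd" position by position:
  Position 0: 'c' vs 'd' => differ
  Position 1: 'a' vs 'd' => differ
  Position 2: 'a' vs 'c' => differ
  Position 3: 'c' vs 'c' => same
  Position 4: 'b' vs 'd' => differ
  Position 5: 'd' vs 'd' => same
Total differences (Hamming distance): 4

4


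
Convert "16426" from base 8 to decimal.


Input: "16426" in base 8
Positional expansion:
  Digit '1' (value 1) x 8^4 = 4096
  Digit '6' (value 6) x 8^3 = 3072
  Digit '4' (value 4) x 8^2 = 256
  Digit '2' (value 2) x 8^1 = 16
  Digit '6' (value 6) x 8^0 = 6
Sum = 7446

7446


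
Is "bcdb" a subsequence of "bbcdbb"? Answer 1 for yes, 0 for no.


Check if "bcdb" is a subsequence of "bbcdbb"
Greedy scan:
  Position 0 ('b'): matches sub[0] = 'b'
  Position 1 ('b'): no match needed
  Position 2 ('c'): matches sub[1] = 'c'
  Position 3 ('d'): matches sub[2] = 'd'
  Position 4 ('b'): matches sub[3] = 'b'
  Position 5 ('b'): no match needed
All 4 characters matched => is a subsequence

1


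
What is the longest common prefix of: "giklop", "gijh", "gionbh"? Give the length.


Words: giklop, gijh, gionbh
  Position 0: all 'g' => match
  Position 1: all 'i' => match
  Position 2: ('k', 'j', 'o') => mismatch, stop
LCP = "gi" (length 2)

2


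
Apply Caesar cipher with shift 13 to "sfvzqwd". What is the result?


Caesar cipher: shift "sfvzqwd" by 13
  's' (pos 18) + 13 = pos 5 = 'f'
  'f' (pos 5) + 13 = pos 18 = 's'
  'v' (pos 21) + 13 = pos 8 = 'i'
  'z' (pos 25) + 13 = pos 12 = 'm'
  'q' (pos 16) + 13 = pos 3 = 'd'
  'w' (pos 22) + 13 = pos 9 = 'j'
  'd' (pos 3) + 13 = pos 16 = 'q'
Result: fsimdjq

fsimdjq


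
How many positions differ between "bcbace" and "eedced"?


Comparing "bcbace" and "eedced" position by position:
  Position 0: 'b' vs 'e' => DIFFER
  Position 1: 'c' vs 'e' => DIFFER
  Position 2: 'b' vs 'd' => DIFFER
  Position 3: 'a' vs 'c' => DIFFER
  Position 4: 'c' vs 'e' => DIFFER
  Position 5: 'e' vs 'd' => DIFFER
Positions that differ: 6

6


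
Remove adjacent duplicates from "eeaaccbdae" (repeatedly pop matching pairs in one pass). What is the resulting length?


Input: eeaaccbdae
Stack-based adjacent duplicate removal:
  Read 'e': push. Stack: e
  Read 'e': matches stack top 'e' => pop. Stack: (empty)
  Read 'a': push. Stack: a
  Read 'a': matches stack top 'a' => pop. Stack: (empty)
  Read 'c': push. Stack: c
  Read 'c': matches stack top 'c' => pop. Stack: (empty)
  Read 'b': push. Stack: b
  Read 'd': push. Stack: bd
  Read 'a': push. Stack: bda
  Read 'e': push. Stack: bdae
Final stack: "bdae" (length 4)

4


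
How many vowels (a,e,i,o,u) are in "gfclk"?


Input: gfclk
Checking each character:
  'g' at position 0: consonant
  'f' at position 1: consonant
  'c' at position 2: consonant
  'l' at position 3: consonant
  'k' at position 4: consonant
Total vowels: 0

0


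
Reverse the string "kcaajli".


Input: kcaajli
Reading characters right to left:
  Position 6: 'i'
  Position 5: 'l'
  Position 4: 'j'
  Position 3: 'a'
  Position 2: 'a'
  Position 1: 'c'
  Position 0: 'k'
Reversed: iljaack

iljaack


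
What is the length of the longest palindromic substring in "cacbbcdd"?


Input: "cacbbcdd"
Checking substrings for palindromes:
  [2:6] "cbbc" (len 4) => palindrome
  [0:3] "cac" (len 3) => palindrome
  [3:5] "bb" (len 2) => palindrome
  [6:8] "dd" (len 2) => palindrome
Longest palindromic substring: "cbbc" with length 4

4


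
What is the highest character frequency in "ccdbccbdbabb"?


Input: ccdbccbdbabb
Character counts:
  'a': 1
  'b': 5
  'c': 4
  'd': 2
Maximum frequency: 5

5


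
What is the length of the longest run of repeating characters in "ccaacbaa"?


Input: "ccaacbaa"
Scanning for longest run:
  Position 1 ('c'): continues run of 'c', length=2
  Position 2 ('a'): new char, reset run to 1
  Position 3 ('a'): continues run of 'a', length=2
  Position 4 ('c'): new char, reset run to 1
  Position 5 ('b'): new char, reset run to 1
  Position 6 ('a'): new char, reset run to 1
  Position 7 ('a'): continues run of 'a', length=2
Longest run: 'c' with length 2

2


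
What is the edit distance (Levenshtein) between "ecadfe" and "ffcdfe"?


Computing edit distance: "ecadfe" -> "ffcdfe"
DP table:
           f    f    c    d    f    e
      0    1    2    3    4    5    6
  e   1    1    2    3    4    5    5
  c   2    2    2    2    3    4    5
  a   3    3    3    3    3    4    5
  d   4    4    4    4    3    4    5
  f   5    4    4    5    4    3    4
  e   6    5    5    5    5    4    3
Edit distance = dp[6][6] = 3

3


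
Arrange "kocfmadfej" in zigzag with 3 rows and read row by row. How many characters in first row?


Zigzag "kocfmadfej" into 3 rows:
Placing characters:
  'k' => row 0
  'o' => row 1
  'c' => row 2
  'f' => row 1
  'm' => row 0
  'a' => row 1
  'd' => row 2
  'f' => row 1
  'e' => row 0
  'j' => row 1
Rows:
  Row 0: "kme"
  Row 1: "ofafj"
  Row 2: "cd"
First row length: 3

3


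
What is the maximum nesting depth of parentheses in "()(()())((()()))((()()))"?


Input: "()(()())((()()))((()()))"
Tracking depth:
  Position 0 '(': depth becomes 1
  Position 1 ')': depth becomes 0
  Position 2 '(': depth becomes 1
  Position 3 '(': depth becomes 2
  Position 4 ')': depth becomes 1
  Position 5 '(': depth becomes 2
  Position 6 ')': depth becomes 1
  Position 7 ')': depth becomes 0
  Position 8 '(': depth becomes 1
  Position 9 '(': depth becomes 2
  Position 10 '(': depth becomes 3
  Position 11 ')': depth becomes 2
  Position 12 '(': depth becomes 3
  Position 13 ')': depth becomes 2
  Position 14 ')': depth becomes 1
  Position 15 ')': depth becomes 0
  Position 16 '(': depth becomes 1
  Position 17 '(': depth becomes 2
  Position 18 '(': depth becomes 3
  Position 19 ')': depth becomes 2
  Position 20 '(': depth becomes 3
  Position 21 ')': depth becomes 2
  Position 22 ')': depth becomes 1
  Position 23 ')': depth becomes 0
Maximum depth reached: 3

3


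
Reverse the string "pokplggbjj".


Input: pokplggbjj
Reading characters right to left:
  Position 9: 'j'
  Position 8: 'j'
  Position 7: 'b'
  Position 6: 'g'
  Position 5: 'g'
  Position 4: 'l'
  Position 3: 'p'
  Position 2: 'k'
  Position 1: 'o'
  Position 0: 'p'
Reversed: jjbgglpkop

jjbgglpkop


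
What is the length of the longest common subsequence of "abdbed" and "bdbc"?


LCS of "abdbed" and "bdbc"
DP table:
           b    d    b    c
      0    0    0    0    0
  a   0    0    0    0    0
  b   0    1    1    1    1
  d   0    1    2    2    2
  b   0    1    2    3    3
  e   0    1    2    3    3
  d   0    1    2    3    3
LCS length = dp[6][4] = 3

3


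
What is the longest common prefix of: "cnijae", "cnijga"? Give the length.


Words: cnijae, cnijga
  Position 0: all 'c' => match
  Position 1: all 'n' => match
  Position 2: all 'i' => match
  Position 3: all 'j' => match
  Position 4: ('a', 'g') => mismatch, stop
LCP = "cnij" (length 4)

4


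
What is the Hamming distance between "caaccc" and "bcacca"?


Comparing "caaccc" and "bcacca" position by position:
  Position 0: 'c' vs 'b' => differ
  Position 1: 'a' vs 'c' => differ
  Position 2: 'a' vs 'a' => same
  Position 3: 'c' vs 'c' => same
  Position 4: 'c' vs 'c' => same
  Position 5: 'c' vs 'a' => differ
Total differences (Hamming distance): 3

3


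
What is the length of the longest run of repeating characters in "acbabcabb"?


Input: "acbabcabb"
Scanning for longest run:
  Position 1 ('c'): new char, reset run to 1
  Position 2 ('b'): new char, reset run to 1
  Position 3 ('a'): new char, reset run to 1
  Position 4 ('b'): new char, reset run to 1
  Position 5 ('c'): new char, reset run to 1
  Position 6 ('a'): new char, reset run to 1
  Position 7 ('b'): new char, reset run to 1
  Position 8 ('b'): continues run of 'b', length=2
Longest run: 'b' with length 2

2


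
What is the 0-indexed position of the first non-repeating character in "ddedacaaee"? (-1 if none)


Input: ddedacaaee
Character frequencies:
  'a': 3
  'c': 1
  'd': 3
  'e': 3
Scanning left to right for freq == 1:
  Position 0 ('d'): freq=3, skip
  Position 1 ('d'): freq=3, skip
  Position 2 ('e'): freq=3, skip
  Position 3 ('d'): freq=3, skip
  Position 4 ('a'): freq=3, skip
  Position 5 ('c'): unique! => answer = 5

5


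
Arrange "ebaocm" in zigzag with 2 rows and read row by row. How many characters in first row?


Zigzag "ebaocm" into 2 rows:
Placing characters:
  'e' => row 0
  'b' => row 1
  'a' => row 0
  'o' => row 1
  'c' => row 0
  'm' => row 1
Rows:
  Row 0: "eac"
  Row 1: "bom"
First row length: 3

3


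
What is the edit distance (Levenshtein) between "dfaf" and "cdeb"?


Computing edit distance: "dfaf" -> "cdeb"
DP table:
           c    d    e    b
      0    1    2    3    4
  d   1    1    1    2    3
  f   2    2    2    2    3
  a   3    3    3    3    3
  f   4    4    4    4    4
Edit distance = dp[4][4] = 4

4


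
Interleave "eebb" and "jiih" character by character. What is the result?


Interleaving "eebb" and "jiih":
  Position 0: 'e' from first, 'j' from second => "ej"
  Position 1: 'e' from first, 'i' from second => "ei"
  Position 2: 'b' from first, 'i' from second => "bi"
  Position 3: 'b' from first, 'h' from second => "bh"
Result: ejeibibh

ejeibibh


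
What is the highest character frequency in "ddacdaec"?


Input: ddacdaec
Character counts:
  'a': 2
  'c': 2
  'd': 3
  'e': 1
Maximum frequency: 3

3


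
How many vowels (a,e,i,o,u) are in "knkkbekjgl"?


Input: knkkbekjgl
Checking each character:
  'k' at position 0: consonant
  'n' at position 1: consonant
  'k' at position 2: consonant
  'k' at position 3: consonant
  'b' at position 4: consonant
  'e' at position 5: vowel (running total: 1)
  'k' at position 6: consonant
  'j' at position 7: consonant
  'g' at position 8: consonant
  'l' at position 9: consonant
Total vowels: 1

1


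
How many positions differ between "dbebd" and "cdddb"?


Comparing "dbebd" and "cdddb" position by position:
  Position 0: 'd' vs 'c' => DIFFER
  Position 1: 'b' vs 'd' => DIFFER
  Position 2: 'e' vs 'd' => DIFFER
  Position 3: 'b' vs 'd' => DIFFER
  Position 4: 'd' vs 'b' => DIFFER
Positions that differ: 5

5


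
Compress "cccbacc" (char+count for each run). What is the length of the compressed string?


Input: cccbacc
Runs:
  'c' x 3 => "c3"
  'b' x 1 => "b1"
  'a' x 1 => "a1"
  'c' x 2 => "c2"
Compressed: "c3b1a1c2"
Compressed length: 8

8


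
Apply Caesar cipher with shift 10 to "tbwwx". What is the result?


Caesar cipher: shift "tbwwx" by 10
  't' (pos 19) + 10 = pos 3 = 'd'
  'b' (pos 1) + 10 = pos 11 = 'l'
  'w' (pos 22) + 10 = pos 6 = 'g'
  'w' (pos 22) + 10 = pos 6 = 'g'
  'x' (pos 23) + 10 = pos 7 = 'h'
Result: dlggh

dlggh


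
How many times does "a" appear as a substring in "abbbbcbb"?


Searching for "a" in "abbbbcbb"
Scanning each position:
  Position 0: "a" => MATCH
  Position 1: "b" => no
  Position 2: "b" => no
  Position 3: "b" => no
  Position 4: "b" => no
  Position 5: "c" => no
  Position 6: "b" => no
  Position 7: "b" => no
Total occurrences: 1

1


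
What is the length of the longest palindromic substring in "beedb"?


Input: "beedb"
Checking substrings for palindromes:
  [1:3] "ee" (len 2) => palindrome
Longest palindromic substring: "ee" with length 2

2


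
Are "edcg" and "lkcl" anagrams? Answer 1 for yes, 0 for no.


Strings: "edcg", "lkcl"
Sorted first:  cdeg
Sorted second: ckll
Differ at position 1: 'd' vs 'k' => not anagrams

0


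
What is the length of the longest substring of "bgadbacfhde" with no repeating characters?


Input: "bgadbacfhde"
Sliding window (track last position of each char):
  Position 0 ('b'): window [0,0] length 1 -- new best
  Position 1 ('g'): window [0,1] length 2 -- new best
  Position 2 ('a'): window [0,2] length 3 -- new best
  Position 3 ('d'): window [0,3] length 4 -- new best
  Position 4 ('b'): repeat (last at 0), move window start to 1
  Position 4 ('b'): window [1,4] length 4
  Position 5 ('a'): repeat (last at 2), move window start to 3
  Position 5 ('a'): window [3,5] length 3
  Position 6 ('c'): window [3,6] length 4
  Position 7 ('f'): window [3,7] length 5 -- new best
  Position 8 ('h'): window [3,8] length 6 -- new best
  Position 9 ('d'): repeat (last at 3), move window start to 4
  Position 9 ('d'): window [4,9] length 6
  Position 10 ('e'): window [4,10] length 7 -- new best
Longest substring with no repeats: "bacfhde" with length 7

7


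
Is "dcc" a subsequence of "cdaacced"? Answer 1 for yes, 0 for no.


Check if "dcc" is a subsequence of "cdaacced"
Greedy scan:
  Position 0 ('c'): no match needed
  Position 1 ('d'): matches sub[0] = 'd'
  Position 2 ('a'): no match needed
  Position 3 ('a'): no match needed
  Position 4 ('c'): matches sub[1] = 'c'
  Position 5 ('c'): matches sub[2] = 'c'
  Position 6 ('e'): no match needed
  Position 7 ('d'): no match needed
All 3 characters matched => is a subsequence

1


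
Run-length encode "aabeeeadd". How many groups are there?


Input: aabeeeadd
Scanning for consecutive runs:
  Group 1: 'a' x 2 (positions 0-1)
  Group 2: 'b' x 1 (positions 2-2)
  Group 3: 'e' x 3 (positions 3-5)
  Group 4: 'a' x 1 (positions 6-6)
  Group 5: 'd' x 2 (positions 7-8)
Total groups: 5

5


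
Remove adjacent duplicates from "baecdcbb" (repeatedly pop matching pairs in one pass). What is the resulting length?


Input: baecdcbb
Stack-based adjacent duplicate removal:
  Read 'b': push. Stack: b
  Read 'a': push. Stack: ba
  Read 'e': push. Stack: bae
  Read 'c': push. Stack: baec
  Read 'd': push. Stack: baecd
  Read 'c': push. Stack: baecdc
  Read 'b': push. Stack: baecdcb
  Read 'b': matches stack top 'b' => pop. Stack: baecdc
Final stack: "baecdc" (length 6)

6


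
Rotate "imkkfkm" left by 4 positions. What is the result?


Input: "imkkfkm", rotate left by 4
First 4 characters: "imkk"
Remaining characters: "fkm"
Concatenate remaining + first: "fkm" + "imkk" = "fkmimkk"

fkmimkk


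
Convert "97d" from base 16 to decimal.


Input: "97d" in base 16
Positional expansion:
  Digit '9' (value 9) x 16^2 = 2304
  Digit '7' (value 7) x 16^1 = 112
  Digit 'd' (value 13) x 16^0 = 13
Sum = 2429

2429


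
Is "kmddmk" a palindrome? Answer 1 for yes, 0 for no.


Input: kmddmk
Reversed: kmddmk
  Compare pos 0 ('k') with pos 5 ('k'): match
  Compare pos 1 ('m') with pos 4 ('m'): match
  Compare pos 2 ('d') with pos 3 ('d'): match
Result: palindrome

1


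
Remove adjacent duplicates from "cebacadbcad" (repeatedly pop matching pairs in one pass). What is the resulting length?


Input: cebacadbcad
Stack-based adjacent duplicate removal:
  Read 'c': push. Stack: c
  Read 'e': push. Stack: ce
  Read 'b': push. Stack: ceb
  Read 'a': push. Stack: ceba
  Read 'c': push. Stack: cebac
  Read 'a': push. Stack: cebaca
  Read 'd': push. Stack: cebacad
  Read 'b': push. Stack: cebacadb
  Read 'c': push. Stack: cebacadbc
  Read 'a': push. Stack: cebacadbca
  Read 'd': push. Stack: cebacadbcad
Final stack: "cebacadbcad" (length 11)

11


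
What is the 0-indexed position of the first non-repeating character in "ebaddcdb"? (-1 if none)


Input: ebaddcdb
Character frequencies:
  'a': 1
  'b': 2
  'c': 1
  'd': 3
  'e': 1
Scanning left to right for freq == 1:
  Position 0 ('e'): unique! => answer = 0

0


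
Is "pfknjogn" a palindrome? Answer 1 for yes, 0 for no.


Input: pfknjogn
Reversed: ngojnkfp
  Compare pos 0 ('p') with pos 7 ('n'): MISMATCH
  Compare pos 1 ('f') with pos 6 ('g'): MISMATCH
  Compare pos 2 ('k') with pos 5 ('o'): MISMATCH
  Compare pos 3 ('n') with pos 4 ('j'): MISMATCH
Result: not a palindrome

0


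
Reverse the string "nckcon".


Input: nckcon
Reading characters right to left:
  Position 5: 'n'
  Position 4: 'o'
  Position 3: 'c'
  Position 2: 'k'
  Position 1: 'c'
  Position 0: 'n'
Reversed: nockcn

nockcn


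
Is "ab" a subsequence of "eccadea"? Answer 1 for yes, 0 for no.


Check if "ab" is a subsequence of "eccadea"
Greedy scan:
  Position 0 ('e'): no match needed
  Position 1 ('c'): no match needed
  Position 2 ('c'): no match needed
  Position 3 ('a'): matches sub[0] = 'a'
  Position 4 ('d'): no match needed
  Position 5 ('e'): no match needed
  Position 6 ('a'): no match needed
Only matched 1/2 characters => not a subsequence

0


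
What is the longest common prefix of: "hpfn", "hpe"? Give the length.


Words: hpfn, hpe
  Position 0: all 'h' => match
  Position 1: all 'p' => match
  Position 2: ('f', 'e') => mismatch, stop
LCP = "hp" (length 2)

2


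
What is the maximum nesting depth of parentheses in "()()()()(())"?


Input: "()()()()(())"
Tracking depth:
  Position 0 '(': depth becomes 1
  Position 1 ')': depth becomes 0
  Position 2 '(': depth becomes 1
  Position 3 ')': depth becomes 0
  Position 4 '(': depth becomes 1
  Position 5 ')': depth becomes 0
  Position 6 '(': depth becomes 1
  Position 7 ')': depth becomes 0
  Position 8 '(': depth becomes 1
  Position 9 '(': depth becomes 2
  Position 10 ')': depth becomes 1
  Position 11 ')': depth becomes 0
Maximum depth reached: 2

2


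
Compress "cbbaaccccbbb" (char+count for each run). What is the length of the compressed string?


Input: cbbaaccccbbb
Runs:
  'c' x 1 => "c1"
  'b' x 2 => "b2"
  'a' x 2 => "a2"
  'c' x 4 => "c4"
  'b' x 3 => "b3"
Compressed: "c1b2a2c4b3"
Compressed length: 10

10


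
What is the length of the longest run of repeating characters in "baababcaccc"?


Input: "baababcaccc"
Scanning for longest run:
  Position 1 ('a'): new char, reset run to 1
  Position 2 ('a'): continues run of 'a', length=2
  Position 3 ('b'): new char, reset run to 1
  Position 4 ('a'): new char, reset run to 1
  Position 5 ('b'): new char, reset run to 1
  Position 6 ('c'): new char, reset run to 1
  Position 7 ('a'): new char, reset run to 1
  Position 8 ('c'): new char, reset run to 1
  Position 9 ('c'): continues run of 'c', length=2
  Position 10 ('c'): continues run of 'c', length=3
Longest run: 'c' with length 3

3


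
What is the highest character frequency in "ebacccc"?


Input: ebacccc
Character counts:
  'a': 1
  'b': 1
  'c': 4
  'e': 1
Maximum frequency: 4

4


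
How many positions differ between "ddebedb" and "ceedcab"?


Comparing "ddebedb" and "ceedcab" position by position:
  Position 0: 'd' vs 'c' => DIFFER
  Position 1: 'd' vs 'e' => DIFFER
  Position 2: 'e' vs 'e' => same
  Position 3: 'b' vs 'd' => DIFFER
  Position 4: 'e' vs 'c' => DIFFER
  Position 5: 'd' vs 'a' => DIFFER
  Position 6: 'b' vs 'b' => same
Positions that differ: 5

5


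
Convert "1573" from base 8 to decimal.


Input: "1573" in base 8
Positional expansion:
  Digit '1' (value 1) x 8^3 = 512
  Digit '5' (value 5) x 8^2 = 320
  Digit '7' (value 7) x 8^1 = 56
  Digit '3' (value 3) x 8^0 = 3
Sum = 891

891


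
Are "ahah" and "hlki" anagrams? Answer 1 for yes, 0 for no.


Strings: "ahah", "hlki"
Sorted first:  aahh
Sorted second: hikl
Differ at position 0: 'a' vs 'h' => not anagrams

0


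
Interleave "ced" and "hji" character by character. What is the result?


Interleaving "ced" and "hji":
  Position 0: 'c' from first, 'h' from second => "ch"
  Position 1: 'e' from first, 'j' from second => "ej"
  Position 2: 'd' from first, 'i' from second => "di"
Result: chejdi

chejdi


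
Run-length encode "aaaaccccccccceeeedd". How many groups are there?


Input: aaaaccccccccceeeedd
Scanning for consecutive runs:
  Group 1: 'a' x 4 (positions 0-3)
  Group 2: 'c' x 9 (positions 4-12)
  Group 3: 'e' x 4 (positions 13-16)
  Group 4: 'd' x 2 (positions 17-18)
Total groups: 4

4


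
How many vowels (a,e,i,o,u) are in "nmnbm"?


Input: nmnbm
Checking each character:
  'n' at position 0: consonant
  'm' at position 1: consonant
  'n' at position 2: consonant
  'b' at position 3: consonant
  'm' at position 4: consonant
Total vowels: 0

0


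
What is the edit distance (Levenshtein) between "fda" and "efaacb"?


Computing edit distance: "fda" -> "efaacb"
DP table:
           e    f    a    a    c    b
      0    1    2    3    4    5    6
  f   1    1    1    2    3    4    5
  d   2    2    2    2    3    4    5
  a   3    3    3    2    2    3    4
Edit distance = dp[3][6] = 4

4


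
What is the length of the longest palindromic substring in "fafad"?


Input: "fafad"
Checking substrings for palindromes:
  [0:3] "faf" (len 3) => palindrome
  [1:4] "afa" (len 3) => palindrome
Longest palindromic substring: "faf" with length 3

3


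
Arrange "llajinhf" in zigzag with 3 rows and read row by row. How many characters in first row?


Zigzag "llajinhf" into 3 rows:
Placing characters:
  'l' => row 0
  'l' => row 1
  'a' => row 2
  'j' => row 1
  'i' => row 0
  'n' => row 1
  'h' => row 2
  'f' => row 1
Rows:
  Row 0: "li"
  Row 1: "ljnf"
  Row 2: "ah"
First row length: 2

2


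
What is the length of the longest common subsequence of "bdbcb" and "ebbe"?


LCS of "bdbcb" and "ebbe"
DP table:
           e    b    b    e
      0    0    0    0    0
  b   0    0    1    1    1
  d   0    0    1    1    1
  b   0    0    1    2    2
  c   0    0    1    2    2
  b   0    0    1    2    2
LCS length = dp[5][4] = 2

2


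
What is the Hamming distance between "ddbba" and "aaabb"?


Comparing "ddbba" and "aaabb" position by position:
  Position 0: 'd' vs 'a' => differ
  Position 1: 'd' vs 'a' => differ
  Position 2: 'b' vs 'a' => differ
  Position 3: 'b' vs 'b' => same
  Position 4: 'a' vs 'b' => differ
Total differences (Hamming distance): 4

4


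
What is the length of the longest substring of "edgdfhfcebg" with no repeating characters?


Input: "edgdfhfcebg"
Sliding window (track last position of each char):
  Position 0 ('e'): window [0,0] length 1 -- new best
  Position 1 ('d'): window [0,1] length 2 -- new best
  Position 2 ('g'): window [0,2] length 3 -- new best
  Position 3 ('d'): repeat (last at 1), move window start to 2
  Position 3 ('d'): window [2,3] length 2
  Position 4 ('f'): window [2,4] length 3
  Position 5 ('h'): window [2,5] length 4 -- new best
  Position 6 ('f'): repeat (last at 4), move window start to 5
  Position 6 ('f'): window [5,6] length 2
  Position 7 ('c'): window [5,7] length 3
  Position 8 ('e'): window [5,8] length 4
  Position 9 ('b'): window [5,9] length 5 -- new best
  Position 10 ('g'): window [5,10] length 6 -- new best
Longest substring with no repeats: "hfcebg" with length 6

6


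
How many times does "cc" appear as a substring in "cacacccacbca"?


Searching for "cc" in "cacacccacbca"
Scanning each position:
  Position 0: "ca" => no
  Position 1: "ac" => no
  Position 2: "ca" => no
  Position 3: "ac" => no
  Position 4: "cc" => MATCH
  Position 5: "cc" => MATCH
  Position 6: "ca" => no
  Position 7: "ac" => no
  Position 8: "cb" => no
  Position 9: "bc" => no
  Position 10: "ca" => no
Total occurrences: 2

2


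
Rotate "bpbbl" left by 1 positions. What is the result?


Input: "bpbbl", rotate left by 1
First 1 characters: "b"
Remaining characters: "pbbl"
Concatenate remaining + first: "pbbl" + "b" = "pbblb"

pbblb


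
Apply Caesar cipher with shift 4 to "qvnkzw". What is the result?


Caesar cipher: shift "qvnkzw" by 4
  'q' (pos 16) + 4 = pos 20 = 'u'
  'v' (pos 21) + 4 = pos 25 = 'z'
  'n' (pos 13) + 4 = pos 17 = 'r'
  'k' (pos 10) + 4 = pos 14 = 'o'
  'z' (pos 25) + 4 = pos 3 = 'd'
  'w' (pos 22) + 4 = pos 0 = 'a'
Result: uzroda

uzroda


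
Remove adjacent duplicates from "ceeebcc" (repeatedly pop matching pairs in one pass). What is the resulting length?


Input: ceeebcc
Stack-based adjacent duplicate removal:
  Read 'c': push. Stack: c
  Read 'e': push. Stack: ce
  Read 'e': matches stack top 'e' => pop. Stack: c
  Read 'e': push. Stack: ce
  Read 'b': push. Stack: ceb
  Read 'c': push. Stack: cebc
  Read 'c': matches stack top 'c' => pop. Stack: ceb
Final stack: "ceb" (length 3)

3


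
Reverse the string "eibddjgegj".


Input: eibddjgegj
Reading characters right to left:
  Position 9: 'j'
  Position 8: 'g'
  Position 7: 'e'
  Position 6: 'g'
  Position 5: 'j'
  Position 4: 'd'
  Position 3: 'd'
  Position 2: 'b'
  Position 1: 'i'
  Position 0: 'e'
Reversed: jgegjddbie

jgegjddbie


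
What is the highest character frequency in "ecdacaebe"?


Input: ecdacaebe
Character counts:
  'a': 2
  'b': 1
  'c': 2
  'd': 1
  'e': 3
Maximum frequency: 3

3


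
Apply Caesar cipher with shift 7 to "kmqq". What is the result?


Caesar cipher: shift "kmqq" by 7
  'k' (pos 10) + 7 = pos 17 = 'r'
  'm' (pos 12) + 7 = pos 19 = 't'
  'q' (pos 16) + 7 = pos 23 = 'x'
  'q' (pos 16) + 7 = pos 23 = 'x'
Result: rtxx

rtxx


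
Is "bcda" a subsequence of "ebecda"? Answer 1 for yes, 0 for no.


Check if "bcda" is a subsequence of "ebecda"
Greedy scan:
  Position 0 ('e'): no match needed
  Position 1 ('b'): matches sub[0] = 'b'
  Position 2 ('e'): no match needed
  Position 3 ('c'): matches sub[1] = 'c'
  Position 4 ('d'): matches sub[2] = 'd'
  Position 5 ('a'): matches sub[3] = 'a'
All 4 characters matched => is a subsequence

1


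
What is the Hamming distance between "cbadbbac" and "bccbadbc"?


Comparing "cbadbbac" and "bccbadbc" position by position:
  Position 0: 'c' vs 'b' => differ
  Position 1: 'b' vs 'c' => differ
  Position 2: 'a' vs 'c' => differ
  Position 3: 'd' vs 'b' => differ
  Position 4: 'b' vs 'a' => differ
  Position 5: 'b' vs 'd' => differ
  Position 6: 'a' vs 'b' => differ
  Position 7: 'c' vs 'c' => same
Total differences (Hamming distance): 7

7


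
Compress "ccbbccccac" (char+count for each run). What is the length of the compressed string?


Input: ccbbccccac
Runs:
  'c' x 2 => "c2"
  'b' x 2 => "b2"
  'c' x 4 => "c4"
  'a' x 1 => "a1"
  'c' x 1 => "c1"
Compressed: "c2b2c4a1c1"
Compressed length: 10

10


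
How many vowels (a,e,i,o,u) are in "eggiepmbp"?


Input: eggiepmbp
Checking each character:
  'e' at position 0: vowel (running total: 1)
  'g' at position 1: consonant
  'g' at position 2: consonant
  'i' at position 3: vowel (running total: 2)
  'e' at position 4: vowel (running total: 3)
  'p' at position 5: consonant
  'm' at position 6: consonant
  'b' at position 7: consonant
  'p' at position 8: consonant
Total vowels: 3

3


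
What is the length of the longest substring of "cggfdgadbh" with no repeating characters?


Input: "cggfdgadbh"
Sliding window (track last position of each char):
  Position 0 ('c'): window [0,0] length 1 -- new best
  Position 1 ('g'): window [0,1] length 2 -- new best
  Position 2 ('g'): repeat (last at 1), move window start to 2
  Position 2 ('g'): window [2,2] length 1
  Position 3 ('f'): window [2,3] length 2
  Position 4 ('d'): window [2,4] length 3 -- new best
  Position 5 ('g'): repeat (last at 2), move window start to 3
  Position 5 ('g'): window [3,5] length 3
  Position 6 ('a'): window [3,6] length 4 -- new best
  Position 7 ('d'): repeat (last at 4), move window start to 5
  Position 7 ('d'): window [5,7] length 3
  Position 8 ('b'): window [5,8] length 4
  Position 9 ('h'): window [5,9] length 5 -- new best
Longest substring with no repeats: "gadbh" with length 5

5


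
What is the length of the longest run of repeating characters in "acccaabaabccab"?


Input: "acccaabaabccab"
Scanning for longest run:
  Position 1 ('c'): new char, reset run to 1
  Position 2 ('c'): continues run of 'c', length=2
  Position 3 ('c'): continues run of 'c', length=3
  Position 4 ('a'): new char, reset run to 1
  Position 5 ('a'): continues run of 'a', length=2
  Position 6 ('b'): new char, reset run to 1
  Position 7 ('a'): new char, reset run to 1
  Position 8 ('a'): continues run of 'a', length=2
  Position 9 ('b'): new char, reset run to 1
  Position 10 ('c'): new char, reset run to 1
  Position 11 ('c'): continues run of 'c', length=2
  Position 12 ('a'): new char, reset run to 1
  Position 13 ('b'): new char, reset run to 1
Longest run: 'c' with length 3

3


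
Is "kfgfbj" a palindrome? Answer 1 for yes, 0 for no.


Input: kfgfbj
Reversed: jbfgfk
  Compare pos 0 ('k') with pos 5 ('j'): MISMATCH
  Compare pos 1 ('f') with pos 4 ('b'): MISMATCH
  Compare pos 2 ('g') with pos 3 ('f'): MISMATCH
Result: not a palindrome

0


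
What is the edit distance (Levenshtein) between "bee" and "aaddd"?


Computing edit distance: "bee" -> "aaddd"
DP table:
           a    a    d    d    d
      0    1    2    3    4    5
  b   1    1    2    3    4    5
  e   2    2    2    3    4    5
  e   3    3    3    3    4    5
Edit distance = dp[3][5] = 5

5


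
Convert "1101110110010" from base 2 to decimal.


Input: "1101110110010" in base 2
Positional expansion:
  Digit '1' (value 1) x 2^12 = 4096
  Digit '1' (value 1) x 2^11 = 2048
  Digit '0' (value 0) x 2^10 = 0
  Digit '1' (value 1) x 2^9 = 512
  Digit '1' (value 1) x 2^8 = 256
  Digit '1' (value 1) x 2^7 = 128
  Digit '0' (value 0) x 2^6 = 0
  Digit '1' (value 1) x 2^5 = 32
  Digit '1' (value 1) x 2^4 = 16
  Digit '0' (value 0) x 2^3 = 0
  Digit '0' (value 0) x 2^2 = 0
  Digit '1' (value 1) x 2^1 = 2
  Digit '0' (value 0) x 2^0 = 0
Sum = 7090

7090


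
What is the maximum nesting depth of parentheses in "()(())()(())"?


Input: "()(())()(())"
Tracking depth:
  Position 0 '(': depth becomes 1
  Position 1 ')': depth becomes 0
  Position 2 '(': depth becomes 1
  Position 3 '(': depth becomes 2
  Position 4 ')': depth becomes 1
  Position 5 ')': depth becomes 0
  Position 6 '(': depth becomes 1
  Position 7 ')': depth becomes 0
  Position 8 '(': depth becomes 1
  Position 9 '(': depth becomes 2
  Position 10 ')': depth becomes 1
  Position 11 ')': depth becomes 0
Maximum depth reached: 2

2


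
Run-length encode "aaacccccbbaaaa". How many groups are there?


Input: aaacccccbbaaaa
Scanning for consecutive runs:
  Group 1: 'a' x 3 (positions 0-2)
  Group 2: 'c' x 5 (positions 3-7)
  Group 3: 'b' x 2 (positions 8-9)
  Group 4: 'a' x 4 (positions 10-13)
Total groups: 4

4


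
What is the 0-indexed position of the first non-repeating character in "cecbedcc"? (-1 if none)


Input: cecbedcc
Character frequencies:
  'b': 1
  'c': 4
  'd': 1
  'e': 2
Scanning left to right for freq == 1:
  Position 0 ('c'): freq=4, skip
  Position 1 ('e'): freq=2, skip
  Position 2 ('c'): freq=4, skip
  Position 3 ('b'): unique! => answer = 3

3


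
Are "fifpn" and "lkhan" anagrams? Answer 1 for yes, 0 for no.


Strings: "fifpn", "lkhan"
Sorted first:  ffinp
Sorted second: ahkln
Differ at position 0: 'f' vs 'a' => not anagrams

0


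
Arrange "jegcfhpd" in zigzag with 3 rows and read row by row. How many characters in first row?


Zigzag "jegcfhpd" into 3 rows:
Placing characters:
  'j' => row 0
  'e' => row 1
  'g' => row 2
  'c' => row 1
  'f' => row 0
  'h' => row 1
  'p' => row 2
  'd' => row 1
Rows:
  Row 0: "jf"
  Row 1: "echd"
  Row 2: "gp"
First row length: 2

2


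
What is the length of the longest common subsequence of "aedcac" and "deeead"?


LCS of "aedcac" and "deeead"
DP table:
           d    e    e    e    a    d
      0    0    0    0    0    0    0
  a   0    0    0    0    0    1    1
  e   0    0    1    1    1    1    1
  d   0    1    1    1    1    1    2
  c   0    1    1    1    1    1    2
  a   0    1    1    1    1    2    2
  c   0    1    1    1    1    2    2
LCS length = dp[6][6] = 2

2


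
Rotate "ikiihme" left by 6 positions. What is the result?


Input: "ikiihme", rotate left by 6
First 6 characters: "ikiihm"
Remaining characters: "e"
Concatenate remaining + first: "e" + "ikiihm" = "eikiihm"

eikiihm


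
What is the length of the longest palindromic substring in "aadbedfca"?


Input: "aadbedfca"
Checking substrings for palindromes:
  [0:2] "aa" (len 2) => palindrome
Longest palindromic substring: "aa" with length 2

2


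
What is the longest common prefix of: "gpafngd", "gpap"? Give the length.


Words: gpafngd, gpap
  Position 0: all 'g' => match
  Position 1: all 'p' => match
  Position 2: all 'a' => match
  Position 3: ('f', 'p') => mismatch, stop
LCP = "gpa" (length 3)

3


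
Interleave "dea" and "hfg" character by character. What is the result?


Interleaving "dea" and "hfg":
  Position 0: 'd' from first, 'h' from second => "dh"
  Position 1: 'e' from first, 'f' from second => "ef"
  Position 2: 'a' from first, 'g' from second => "ag"
Result: dhefag

dhefag


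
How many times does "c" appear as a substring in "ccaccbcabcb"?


Searching for "c" in "ccaccbcabcb"
Scanning each position:
  Position 0: "c" => MATCH
  Position 1: "c" => MATCH
  Position 2: "a" => no
  Position 3: "c" => MATCH
  Position 4: "c" => MATCH
  Position 5: "b" => no
  Position 6: "c" => MATCH
  Position 7: "a" => no
  Position 8: "b" => no
  Position 9: "c" => MATCH
  Position 10: "b" => no
Total occurrences: 6

6


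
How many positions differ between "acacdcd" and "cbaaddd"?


Comparing "acacdcd" and "cbaaddd" position by position:
  Position 0: 'a' vs 'c' => DIFFER
  Position 1: 'c' vs 'b' => DIFFER
  Position 2: 'a' vs 'a' => same
  Position 3: 'c' vs 'a' => DIFFER
  Position 4: 'd' vs 'd' => same
  Position 5: 'c' vs 'd' => DIFFER
  Position 6: 'd' vs 'd' => same
Positions that differ: 4

4


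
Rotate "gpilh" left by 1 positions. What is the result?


Input: "gpilh", rotate left by 1
First 1 characters: "g"
Remaining characters: "pilh"
Concatenate remaining + first: "pilh" + "g" = "pilhg"

pilhg


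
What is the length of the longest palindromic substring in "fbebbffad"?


Input: "fbebbffad"
Checking substrings for palindromes:
  [1:4] "beb" (len 3) => palindrome
  [3:5] "bb" (len 2) => palindrome
  [5:7] "ff" (len 2) => palindrome
Longest palindromic substring: "beb" with length 3

3


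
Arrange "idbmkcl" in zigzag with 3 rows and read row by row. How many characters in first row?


Zigzag "idbmkcl" into 3 rows:
Placing characters:
  'i' => row 0
  'd' => row 1
  'b' => row 2
  'm' => row 1
  'k' => row 0
  'c' => row 1
  'l' => row 2
Rows:
  Row 0: "ik"
  Row 1: "dmc"
  Row 2: "bl"
First row length: 2

2


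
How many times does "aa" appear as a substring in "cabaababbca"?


Searching for "aa" in "cabaababbca"
Scanning each position:
  Position 0: "ca" => no
  Position 1: "ab" => no
  Position 2: "ba" => no
  Position 3: "aa" => MATCH
  Position 4: "ab" => no
  Position 5: "ba" => no
  Position 6: "ab" => no
  Position 7: "bb" => no
  Position 8: "bc" => no
  Position 9: "ca" => no
Total occurrences: 1

1


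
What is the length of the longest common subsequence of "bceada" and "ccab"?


LCS of "bceada" and "ccab"
DP table:
           c    c    a    b
      0    0    0    0    0
  b   0    0    0    0    1
  c   0    1    1    1    1
  e   0    1    1    1    1
  a   0    1    1    2    2
  d   0    1    1    2    2
  a   0    1    1    2    2
LCS length = dp[6][4] = 2

2


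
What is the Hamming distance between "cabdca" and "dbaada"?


Comparing "cabdca" and "dbaada" position by position:
  Position 0: 'c' vs 'd' => differ
  Position 1: 'a' vs 'b' => differ
  Position 2: 'b' vs 'a' => differ
  Position 3: 'd' vs 'a' => differ
  Position 4: 'c' vs 'd' => differ
  Position 5: 'a' vs 'a' => same
Total differences (Hamming distance): 5

5
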